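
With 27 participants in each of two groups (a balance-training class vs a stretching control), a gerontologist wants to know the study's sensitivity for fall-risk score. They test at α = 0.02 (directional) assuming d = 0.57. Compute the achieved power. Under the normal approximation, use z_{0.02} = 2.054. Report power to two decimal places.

For two equal groups, power = Φ(d·√(n/2) − z_{α}).
d·√(n/2) = 0.57 × √(27/2) = 0.57 × 3.674 = 2.094.
z_β = 2.094 − 2.054 = 0.040.
Power = Φ(0.040) = 0.516.

power ≈ 0.52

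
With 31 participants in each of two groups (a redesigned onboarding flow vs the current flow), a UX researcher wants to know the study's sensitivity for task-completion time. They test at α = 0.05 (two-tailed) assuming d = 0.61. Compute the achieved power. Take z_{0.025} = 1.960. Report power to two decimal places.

power ≈ 0.67

For two equal groups, power = Φ(d·√(n/2) − z_{α/2}).
d·√(n/2) = 0.61 × √(31/2) = 0.61 × 3.937 = 2.402.
z_β = 2.402 − 1.960 = 0.442.
Power = Φ(0.442) = 0.671.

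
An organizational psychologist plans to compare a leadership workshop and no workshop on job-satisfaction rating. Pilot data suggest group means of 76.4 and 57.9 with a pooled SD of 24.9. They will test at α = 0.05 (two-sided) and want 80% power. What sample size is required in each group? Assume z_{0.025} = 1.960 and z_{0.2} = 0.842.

n = 29 per group

Cohen's d = |M₁ − M₂| / SD_pooled = |76.4 − 57.9| / 24.9 = 18.5 / 24.9 = 0.743.
For two independent groups with equal n: n = 2·((z_{α/2} + z_β) / d)².
z_{α/2} + z_β = 1.960 + 0.842 = 2.802.
n = 2 × (2.802 / 0.743)² = 2 × 3.771² = 2 × 14.22 = 28.4.
Round up to the next whole participant.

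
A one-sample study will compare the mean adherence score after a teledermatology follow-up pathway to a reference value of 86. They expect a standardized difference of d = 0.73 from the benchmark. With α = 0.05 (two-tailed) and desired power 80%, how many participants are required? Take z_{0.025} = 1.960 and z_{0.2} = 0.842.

n = 15

For a one-sample test: n = ((z_{α/2} + z_β) / d)².
z_{α/2} + z_β = 1.960 + 0.842 = 2.802.
n = (2.802 / 0.73)² = 3.838² = 14.73.
Round up.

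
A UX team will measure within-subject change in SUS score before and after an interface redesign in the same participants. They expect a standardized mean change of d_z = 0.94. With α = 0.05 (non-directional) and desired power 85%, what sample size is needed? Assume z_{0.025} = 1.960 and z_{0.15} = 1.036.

n = 11 pairs

For a paired (one-sample on differences) test: n = ((z_{α/2} + z_β) / d)².
z_{α/2} + z_β = 1.960 + 1.036 = 2.996.
n = (2.996 / 0.94)² = 3.187² = 10.16.
Round up.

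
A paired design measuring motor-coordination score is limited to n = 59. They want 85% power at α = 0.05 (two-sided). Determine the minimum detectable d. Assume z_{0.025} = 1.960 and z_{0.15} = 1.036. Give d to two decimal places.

d_min ≈ 0.39

For a single sample (or paired design) of n = 59: d_min = (z_{α/2} + z_β)/√n.
z-sum = 1.960 + 1.036 = 2.996.
d_min = 2.996 / √59 = 2.996 / 7.681 = 0.390.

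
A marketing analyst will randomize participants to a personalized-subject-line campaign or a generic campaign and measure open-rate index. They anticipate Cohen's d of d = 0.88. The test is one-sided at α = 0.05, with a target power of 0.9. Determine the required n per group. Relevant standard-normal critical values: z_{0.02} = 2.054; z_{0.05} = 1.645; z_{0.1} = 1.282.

For two independent groups with equal n: n = 2·((z_{α} + z_β) / d)².
z_{α} + z_β = 1.645 + 1.282 = 2.927.
n = 2 × (2.927 / 0.88)² = 2 × 3.326² = 2 × 11.06 = 22.1.
Round up to the next whole participant.

n = 23 per group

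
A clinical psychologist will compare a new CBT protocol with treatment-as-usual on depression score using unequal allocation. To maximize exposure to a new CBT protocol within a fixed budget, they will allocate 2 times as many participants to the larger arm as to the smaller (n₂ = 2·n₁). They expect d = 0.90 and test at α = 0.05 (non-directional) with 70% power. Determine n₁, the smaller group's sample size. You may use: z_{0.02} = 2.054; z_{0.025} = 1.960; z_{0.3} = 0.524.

With allocation ratio k = n₂/n₁ = 2, Var(x̄₁−x̄₂) = σ²(1/n₁ + 1/(k·n₁)) = σ²·(k+1)/(k·n₁).
So n₁ = (1 + 1/k)·((z_{α/2} + z_β)/d)² = 1.500 × (2.484/0.90)².
n₁ = 1.500 × 7.62 = 11.4.
Round up: n₁ = 12, giving n₂ = 2 × 12 = 24.

n₁ = 12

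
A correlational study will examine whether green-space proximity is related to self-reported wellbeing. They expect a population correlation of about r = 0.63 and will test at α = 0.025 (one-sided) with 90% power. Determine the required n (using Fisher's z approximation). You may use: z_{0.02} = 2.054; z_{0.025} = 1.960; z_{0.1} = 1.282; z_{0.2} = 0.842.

n = 23

Fisher's z: C = ½·ln((1+r)/(1−r)) = ½·ln(4.4054) = 0.7414.
n = ((z_{α} + z_β)/C)² + 3.
(1.960 + 1.282) / 0.7414 = 3.242 / 0.7414 = 4.373.
n = 4.373² + 3 = 19.12 + 3 = 22.1.
Round up.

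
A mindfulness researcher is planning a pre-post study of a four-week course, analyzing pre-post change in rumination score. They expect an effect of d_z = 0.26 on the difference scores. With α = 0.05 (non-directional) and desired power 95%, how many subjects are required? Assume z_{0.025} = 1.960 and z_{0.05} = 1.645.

n = 193 pairs

For a paired (one-sample on differences) test: n = ((z_{α/2} + z_β) / d)².
z_{α/2} + z_β = 1.960 + 1.645 = 3.605.
n = (3.605 / 0.26)² = 13.865² = 192.25.
Round up.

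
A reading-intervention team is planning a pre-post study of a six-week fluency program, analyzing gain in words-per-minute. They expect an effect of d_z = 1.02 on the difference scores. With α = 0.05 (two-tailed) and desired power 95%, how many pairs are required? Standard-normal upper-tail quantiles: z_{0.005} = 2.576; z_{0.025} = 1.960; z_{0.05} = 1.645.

n = 13 pairs

For a paired (one-sample on differences) test: n = ((z_{α/2} + z_β) / d)².
z_{α/2} + z_β = 1.960 + 1.645 = 3.605.
n = (3.605 / 1.02)² = 3.534² = 12.49.
Round up.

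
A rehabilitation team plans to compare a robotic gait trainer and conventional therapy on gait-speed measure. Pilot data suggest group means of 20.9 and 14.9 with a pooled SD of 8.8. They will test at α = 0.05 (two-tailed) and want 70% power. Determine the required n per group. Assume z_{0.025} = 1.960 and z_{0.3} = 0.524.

n = 27 per group

Cohen's d = |M₁ − M₂| / SD_pooled = |20.9 − 14.9| / 8.8 = 6.0 / 8.8 = 0.682.
For two independent groups with equal n: n = 2·((z_{α/2} + z_β) / d)².
z_{α/2} + z_β = 1.960 + 0.524 = 2.484.
n = 2 × (2.484 / 0.682)² = 2 × 3.642² = 2 × 13.27 = 26.5.
Round up to the next whole participant.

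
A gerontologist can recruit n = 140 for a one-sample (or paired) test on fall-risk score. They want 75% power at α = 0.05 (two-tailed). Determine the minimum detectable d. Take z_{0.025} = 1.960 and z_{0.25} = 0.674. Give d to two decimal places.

d_min ≈ 0.22

For a single sample (or paired design) of n = 140: d_min = (z_{α/2} + z_β)/√n.
z-sum = 1.960 + 0.674 = 2.634.
d_min = 2.634 / √140 = 2.634 / 11.832 = 0.223.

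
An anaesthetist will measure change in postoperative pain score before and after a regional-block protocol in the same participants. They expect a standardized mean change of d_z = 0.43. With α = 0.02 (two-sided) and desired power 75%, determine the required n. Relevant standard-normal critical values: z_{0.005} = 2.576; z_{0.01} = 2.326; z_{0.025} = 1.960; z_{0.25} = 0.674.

n = 49 pairs

For a paired (one-sample on differences) test: n = ((z_{α/2} + z_β) / d)².
z_{α/2} + z_β = 2.326 + 0.674 = 3.000.
n = (3.000 / 0.43)² = 6.977² = 48.67.
Round up.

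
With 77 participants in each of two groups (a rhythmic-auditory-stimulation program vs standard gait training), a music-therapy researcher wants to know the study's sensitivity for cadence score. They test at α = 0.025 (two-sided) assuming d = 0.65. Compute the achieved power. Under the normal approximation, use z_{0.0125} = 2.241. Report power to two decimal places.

power ≈ 0.96

For two equal groups, power = Φ(d·√(n/2) − z_{α/2}).
d·√(n/2) = 0.65 × √(77/2) = 0.65 × 6.205 = 4.033.
z_β = 4.033 − 2.241 = 1.792.
Power = Φ(1.792) = 0.963.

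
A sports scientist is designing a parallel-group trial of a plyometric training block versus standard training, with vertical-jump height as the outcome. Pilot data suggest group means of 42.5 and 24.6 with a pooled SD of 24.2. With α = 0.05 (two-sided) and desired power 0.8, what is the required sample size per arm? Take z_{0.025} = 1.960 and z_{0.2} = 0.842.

Cohen's d = |M₁ − M₂| / SD_pooled = |42.5 − 24.6| / 24.2 = 17.9 / 24.2 = 0.740.
For two independent groups with equal n: n = 2·((z_{α/2} + z_β) / d)².
z_{α/2} + z_β = 1.960 + 0.842 = 2.802.
n = 2 × (2.802 / 0.740)² = 2 × 3.786² = 2 × 14.34 = 28.7.
Round up to the next whole participant.

n = 29 per group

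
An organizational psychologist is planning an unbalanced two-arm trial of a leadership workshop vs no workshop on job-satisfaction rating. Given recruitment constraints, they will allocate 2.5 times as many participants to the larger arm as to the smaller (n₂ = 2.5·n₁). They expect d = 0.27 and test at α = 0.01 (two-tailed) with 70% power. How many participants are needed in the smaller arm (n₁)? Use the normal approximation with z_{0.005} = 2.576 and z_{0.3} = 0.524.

n₁ = 185

With allocation ratio k = n₂/n₁ = 2.5, Var(x̄₁−x̄₂) = σ²(1/n₁ + 1/(k·n₁)) = σ²·(k+1)/(k·n₁).
So n₁ = (1 + 1/k)·((z_{α/2} + z_β)/d)² = 1.400 × (3.100/0.27)².
n₁ = 1.400 × 131.82 = 184.6.
Round up: n₁ = 185, giving n₂ = ⌈2.5 × 185⌉ = ⌈462.5⌉ = 463.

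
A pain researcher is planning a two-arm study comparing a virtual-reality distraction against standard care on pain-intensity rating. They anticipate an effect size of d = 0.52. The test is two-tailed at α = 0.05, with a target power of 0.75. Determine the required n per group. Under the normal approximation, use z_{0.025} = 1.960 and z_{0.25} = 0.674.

n = 52 per group

For two independent groups with equal n: n = 2·((z_{α/2} + z_β) / d)².
z_{α/2} + z_β = 1.960 + 0.674 = 2.634.
n = 2 × (2.634 / 0.52)² = 2 × 5.065² = 2 × 25.66 = 51.3.
Round up to the next whole participant.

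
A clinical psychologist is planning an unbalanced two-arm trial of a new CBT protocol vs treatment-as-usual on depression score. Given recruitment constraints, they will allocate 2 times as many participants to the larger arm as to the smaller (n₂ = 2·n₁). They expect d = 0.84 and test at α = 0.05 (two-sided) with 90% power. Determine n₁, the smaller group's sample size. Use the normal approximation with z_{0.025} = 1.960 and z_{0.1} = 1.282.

n₁ = 23

With allocation ratio k = n₂/n₁ = 2, Var(x̄₁−x̄₂) = σ²(1/n₁ + 1/(k·n₁)) = σ²·(k+1)/(k·n₁).
So n₁ = (1 + 1/k)·((z_{α/2} + z_β)/d)² = 1.500 × (3.242/0.84)².
n₁ = 1.500 × 14.90 = 22.3.
Round up: n₁ = 23, giving n₂ = 2 × 23 = 46.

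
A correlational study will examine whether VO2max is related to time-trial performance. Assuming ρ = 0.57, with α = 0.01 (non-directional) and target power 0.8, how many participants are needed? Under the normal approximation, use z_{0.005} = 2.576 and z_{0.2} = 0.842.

n = 31

Fisher's z: C = ½·ln((1+r)/(1−r)) = ½·ln(3.6512) = 0.6475.
n = ((z_{α/2} + z_β)/C)² + 3.
(2.576 + 0.842) / 0.6475 = 3.418 / 0.6475 = 5.279.
n = 5.279² + 3 = 27.87 + 3 = 30.9.
Round up.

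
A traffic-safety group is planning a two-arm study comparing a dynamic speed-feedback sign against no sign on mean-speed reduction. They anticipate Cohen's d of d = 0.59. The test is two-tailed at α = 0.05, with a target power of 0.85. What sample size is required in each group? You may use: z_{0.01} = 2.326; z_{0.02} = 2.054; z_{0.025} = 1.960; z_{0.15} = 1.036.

For two independent groups with equal n: n = 2·((z_{α/2} + z_β) / d)².
z_{α/2} + z_β = 1.960 + 1.036 = 2.996.
n = 2 × (2.996 / 0.59)² = 2 × 5.078² = 2 × 25.79 = 51.6.
Round up to the next whole participant.

n = 52 per group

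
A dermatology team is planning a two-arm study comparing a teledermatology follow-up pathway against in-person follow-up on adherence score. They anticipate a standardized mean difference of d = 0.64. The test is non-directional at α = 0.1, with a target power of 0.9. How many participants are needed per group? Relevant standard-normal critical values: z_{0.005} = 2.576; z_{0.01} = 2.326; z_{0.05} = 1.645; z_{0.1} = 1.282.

For two independent groups with equal n: n = 2·((z_{α/2} + z_β) / d)².
z_{α/2} + z_β = 1.645 + 1.282 = 2.927.
n = 2 × (2.927 / 0.64)² = 2 × 4.573² = 2 × 20.92 = 41.8.
Round up to the next whole participant.

n = 42 per group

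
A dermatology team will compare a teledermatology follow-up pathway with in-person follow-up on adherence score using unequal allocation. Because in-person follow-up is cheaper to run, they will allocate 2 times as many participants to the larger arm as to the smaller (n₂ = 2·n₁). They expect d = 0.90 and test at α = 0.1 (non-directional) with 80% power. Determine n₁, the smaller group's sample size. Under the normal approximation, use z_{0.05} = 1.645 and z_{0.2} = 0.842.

n₁ = 12

With allocation ratio k = n₂/n₁ = 2, Var(x̄₁−x̄₂) = σ²(1/n₁ + 1/(k·n₁)) = σ²·(k+1)/(k·n₁).
So n₁ = (1 + 1/k)·((z_{α/2} + z_β)/d)² = 1.500 × (2.487/0.90)².
n₁ = 1.500 × 7.64 = 11.5.
Round up: n₁ = 12, giving n₂ = 2 × 12 = 24.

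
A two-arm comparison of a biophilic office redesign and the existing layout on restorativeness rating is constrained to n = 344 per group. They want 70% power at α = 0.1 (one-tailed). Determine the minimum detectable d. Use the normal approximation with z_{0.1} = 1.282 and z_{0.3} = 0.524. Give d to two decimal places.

For two independent groups of n = 344 each: d_min = (z_{α} + z_β)·√(2/n).
z-sum = 1.282 + 0.524 = 1.806.
d_min = 1.806 × √(2/344) = 1.806 × 0.0762 = 0.138.

d_min ≈ 0.14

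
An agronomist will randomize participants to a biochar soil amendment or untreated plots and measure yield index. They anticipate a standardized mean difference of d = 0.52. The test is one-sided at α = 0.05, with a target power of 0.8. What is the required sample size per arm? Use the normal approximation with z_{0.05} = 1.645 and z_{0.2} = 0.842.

n = 46 per group

For two independent groups with equal n: n = 2·((z_{α} + z_β) / d)².
z_{α} + z_β = 1.645 + 0.842 = 2.487.
n = 2 × (2.487 / 0.52)² = 2 × 4.783² = 2 × 22.87 = 45.7.
Round up to the next whole participant.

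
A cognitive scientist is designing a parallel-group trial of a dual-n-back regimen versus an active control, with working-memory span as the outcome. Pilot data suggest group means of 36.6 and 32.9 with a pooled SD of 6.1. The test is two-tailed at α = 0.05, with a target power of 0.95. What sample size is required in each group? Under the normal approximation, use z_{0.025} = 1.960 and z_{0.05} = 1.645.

Cohen's d = |M₁ − M₂| / SD_pooled = |36.6 − 32.9| / 6.1 = 3.7 / 6.1 = 0.607.
For two independent groups with equal n: n = 2·((z_{α/2} + z_β) / d)².
z_{α/2} + z_β = 1.960 + 1.645 = 3.605.
n = 2 × (3.605 / 0.607)² = 2 × 5.939² = 2 × 35.27 = 70.5.
Round up to the next whole participant.

n = 71 per group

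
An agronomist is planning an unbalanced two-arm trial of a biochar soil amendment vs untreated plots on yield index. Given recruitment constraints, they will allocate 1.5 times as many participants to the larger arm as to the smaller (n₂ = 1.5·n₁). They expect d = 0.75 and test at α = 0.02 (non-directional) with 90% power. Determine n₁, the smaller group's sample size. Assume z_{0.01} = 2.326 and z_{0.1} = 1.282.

n₁ = 39

With allocation ratio k = n₂/n₁ = 1.5, Var(x̄₁−x̄₂) = σ²(1/n₁ + 1/(k·n₁)) = σ²·(k+1)/(k·n₁).
So n₁ = (1 + 1/k)·((z_{α/2} + z_β)/d)² = 1.667 × (3.608/0.75)².
n₁ = 1.667 × 23.14 = 38.6.
Round up: n₁ = 39, giving n₂ = ⌈1.5 × 39⌉ = ⌈58.5⌉ = 59.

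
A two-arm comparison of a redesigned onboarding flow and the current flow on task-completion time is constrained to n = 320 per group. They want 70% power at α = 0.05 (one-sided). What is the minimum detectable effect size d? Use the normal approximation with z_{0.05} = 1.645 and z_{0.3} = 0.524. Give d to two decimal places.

d_min ≈ 0.17

For two independent groups of n = 320 each: d_min = (z_{α} + z_β)·√(2/n).
z-sum = 1.645 + 0.524 = 2.169.
d_min = 2.169 × √(2/320) = 2.169 × 0.0791 = 0.171.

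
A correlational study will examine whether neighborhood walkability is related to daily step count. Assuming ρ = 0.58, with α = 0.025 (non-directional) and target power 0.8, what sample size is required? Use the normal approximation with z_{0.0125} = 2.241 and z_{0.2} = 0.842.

Fisher's z: C = ½·ln((1+r)/(1−r)) = ½·ln(3.7619) = 0.6625.
n = ((z_{α/2} + z_β)/C)² + 3.
(2.241 + 0.842) / 0.6625 = 3.083 / 0.6625 = 4.654.
n = 4.654² + 3 = 21.66 + 3 = 24.7.
Round up.

n = 25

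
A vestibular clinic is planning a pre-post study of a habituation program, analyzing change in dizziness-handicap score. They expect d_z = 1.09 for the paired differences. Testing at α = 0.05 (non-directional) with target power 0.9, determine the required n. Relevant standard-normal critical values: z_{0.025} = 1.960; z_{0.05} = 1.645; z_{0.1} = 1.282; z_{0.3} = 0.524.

For a paired (one-sample on differences) test: n = ((z_{α/2} + z_β) / d)².
z_{α/2} + z_β = 1.960 + 1.282 = 3.242.
n = (3.242 / 1.09)² = 2.974² = 8.85.
Round up.

n = 9 pairs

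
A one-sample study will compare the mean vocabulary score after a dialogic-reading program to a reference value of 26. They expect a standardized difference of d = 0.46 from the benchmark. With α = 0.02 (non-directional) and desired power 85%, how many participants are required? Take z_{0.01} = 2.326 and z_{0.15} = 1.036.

n = 54

For a one-sample test: n = ((z_{α/2} + z_β) / d)².
z_{α/2} + z_β = 2.326 + 1.036 = 3.362.
n = (3.362 / 0.46)² = 7.309² = 53.42.
Round up.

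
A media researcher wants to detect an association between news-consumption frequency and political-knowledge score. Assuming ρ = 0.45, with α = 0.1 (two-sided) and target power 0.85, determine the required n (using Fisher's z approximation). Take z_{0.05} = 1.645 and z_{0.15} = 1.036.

n = 34

Fisher's z: C = ½·ln((1+r)/(1−r)) = ½·ln(2.6364) = 0.4847.
n = ((z_{α/2} + z_β)/C)² + 3.
(1.645 + 1.036) / 0.4847 = 2.681 / 0.4847 = 5.531.
n = 5.531² + 3 = 30.59 + 3 = 33.6.
Round up.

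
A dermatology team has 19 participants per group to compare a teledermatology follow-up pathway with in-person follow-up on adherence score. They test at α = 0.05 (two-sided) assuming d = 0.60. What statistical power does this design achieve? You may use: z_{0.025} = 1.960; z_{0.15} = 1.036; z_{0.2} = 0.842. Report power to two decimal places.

For two equal groups, power = Φ(d·√(n/2) − z_{α/2}).
d·√(n/2) = 0.60 × √(19/2) = 0.60 × 3.082 = 1.849.
z_β = 1.849 − 1.960 = -0.111.
Power = Φ(-0.111) = 0.456.

power ≈ 0.46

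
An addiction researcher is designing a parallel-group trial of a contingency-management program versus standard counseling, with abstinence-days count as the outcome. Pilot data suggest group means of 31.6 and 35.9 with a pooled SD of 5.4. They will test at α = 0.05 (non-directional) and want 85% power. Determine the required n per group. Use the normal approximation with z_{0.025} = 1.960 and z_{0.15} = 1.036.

Cohen's d = |M₁ − M₂| / SD_pooled = |31.6 − 35.9| / 5.4 = 4.3 / 5.4 = 0.796.
For two independent groups with equal n: n = 2·((z_{α/2} + z_β) / d)².
z_{α/2} + z_β = 1.960 + 1.036 = 2.996.
n = 2 × (2.996 / 0.796)² = 2 × 3.764² = 2 × 14.17 = 28.3.
Round up to the next whole participant.

n = 29 per group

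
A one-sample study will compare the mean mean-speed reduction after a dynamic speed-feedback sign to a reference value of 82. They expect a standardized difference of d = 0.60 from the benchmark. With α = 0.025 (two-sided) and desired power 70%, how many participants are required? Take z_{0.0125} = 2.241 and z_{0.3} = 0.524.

n = 22

For a one-sample test: n = ((z_{α/2} + z_β) / d)².
z_{α/2} + z_β = 2.241 + 0.524 = 2.765.
n = (2.765 / 0.60)² = 4.608² = 21.24.
Round up.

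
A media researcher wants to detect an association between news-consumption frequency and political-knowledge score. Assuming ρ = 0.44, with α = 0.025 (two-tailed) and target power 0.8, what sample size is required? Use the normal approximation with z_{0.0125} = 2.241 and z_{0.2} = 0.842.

n = 46

Fisher's z: C = ½·ln((1+r)/(1−r)) = ½·ln(2.5714) = 0.4722.
n = ((z_{α/2} + z_β)/C)² + 3.
(2.241 + 0.842) / 0.4722 = 3.083 / 0.4722 = 6.529.
n = 6.529² + 3 = 42.63 + 3 = 45.6.
Round up.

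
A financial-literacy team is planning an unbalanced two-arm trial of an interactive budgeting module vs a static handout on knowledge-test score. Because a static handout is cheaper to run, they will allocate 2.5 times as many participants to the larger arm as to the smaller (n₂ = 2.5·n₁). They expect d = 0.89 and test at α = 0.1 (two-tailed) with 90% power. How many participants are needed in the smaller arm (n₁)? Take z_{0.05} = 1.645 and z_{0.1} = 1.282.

n₁ = 16

With allocation ratio k = n₂/n₁ = 2.5, Var(x̄₁−x̄₂) = σ²(1/n₁ + 1/(k·n₁)) = σ²·(k+1)/(k·n₁).
So n₁ = (1 + 1/k)·((z_{α/2} + z_β)/d)² = 1.400 × (2.927/0.89)².
n₁ = 1.400 × 10.82 = 15.1.
Round up: n₁ = 16, giving n₂ = 2.5 × 16 = 40.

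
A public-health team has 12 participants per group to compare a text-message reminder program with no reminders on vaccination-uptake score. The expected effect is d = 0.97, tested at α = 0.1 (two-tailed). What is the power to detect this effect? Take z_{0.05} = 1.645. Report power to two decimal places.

power ≈ 0.77

For two equal groups, power = Φ(d·√(n/2) − z_{α/2}).
d·√(n/2) = 0.97 × √(12/2) = 0.97 × 2.449 = 2.376.
z_β = 2.376 − 1.645 = 0.731.
Power = Φ(0.731) = 0.768.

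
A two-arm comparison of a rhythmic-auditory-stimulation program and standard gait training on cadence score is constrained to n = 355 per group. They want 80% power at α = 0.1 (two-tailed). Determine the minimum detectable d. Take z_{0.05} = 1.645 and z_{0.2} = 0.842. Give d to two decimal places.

d_min ≈ 0.19

For two independent groups of n = 355 each: d_min = (z_{α/2} + z_β)·√(2/n).
z-sum = 1.645 + 0.842 = 2.487.
d_min = 2.487 × √(2/355) = 2.487 × 0.0751 = 0.187.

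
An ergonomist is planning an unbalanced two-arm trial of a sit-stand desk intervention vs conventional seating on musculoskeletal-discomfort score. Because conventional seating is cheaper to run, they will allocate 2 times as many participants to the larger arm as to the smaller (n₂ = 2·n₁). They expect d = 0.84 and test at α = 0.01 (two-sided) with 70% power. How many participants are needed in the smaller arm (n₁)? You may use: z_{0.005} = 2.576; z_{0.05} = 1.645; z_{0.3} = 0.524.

n₁ = 21

With allocation ratio k = n₂/n₁ = 2, Var(x̄₁−x̄₂) = σ²(1/n₁ + 1/(k·n₁)) = σ²·(k+1)/(k·n₁).
So n₁ = (1 + 1/k)·((z_{α/2} + z_β)/d)² = 1.500 × (3.100/0.84)².
n₁ = 1.500 × 13.62 = 20.4.
Round up: n₁ = 21, giving n₂ = 2 × 21 = 42.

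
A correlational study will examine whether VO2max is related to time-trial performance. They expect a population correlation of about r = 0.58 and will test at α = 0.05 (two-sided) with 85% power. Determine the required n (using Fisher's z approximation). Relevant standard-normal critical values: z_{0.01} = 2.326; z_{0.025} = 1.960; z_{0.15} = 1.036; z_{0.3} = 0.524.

Fisher's z: C = ½·ln((1+r)/(1−r)) = ½·ln(3.7619) = 0.6625.
n = ((z_{α/2} + z_β)/C)² + 3.
(1.960 + 1.036) / 0.6625 = 2.996 / 0.6625 = 4.522.
n = 4.522² + 3 = 20.45 + 3 = 23.5.
Round up.

n = 24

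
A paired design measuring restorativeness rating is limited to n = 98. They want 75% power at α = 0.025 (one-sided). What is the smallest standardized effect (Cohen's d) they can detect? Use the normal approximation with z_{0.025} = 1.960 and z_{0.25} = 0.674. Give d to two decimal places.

For a single sample (or paired design) of n = 98: d_min = (z_{α} + z_β)/√n.
z-sum = 1.960 + 0.674 = 2.634.
d_min = 2.634 / √98 = 2.634 / 9.899 = 0.266.

d_min ≈ 0.27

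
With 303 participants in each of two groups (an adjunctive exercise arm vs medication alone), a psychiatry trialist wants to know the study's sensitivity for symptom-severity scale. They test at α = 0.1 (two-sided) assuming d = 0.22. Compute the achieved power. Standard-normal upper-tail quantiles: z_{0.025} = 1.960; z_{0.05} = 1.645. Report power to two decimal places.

For two equal groups, power = Φ(d·√(n/2) − z_{α/2}).
d·√(n/2) = 0.22 × √(303/2) = 0.22 × 12.309 = 2.708.
z_β = 2.708 − 1.645 = 1.063.
Power = Φ(1.063) = 0.856.

power ≈ 0.86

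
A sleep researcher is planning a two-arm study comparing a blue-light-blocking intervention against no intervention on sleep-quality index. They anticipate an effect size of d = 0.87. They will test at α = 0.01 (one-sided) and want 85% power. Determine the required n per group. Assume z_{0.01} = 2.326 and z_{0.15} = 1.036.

For two independent groups with equal n: n = 2·((z_{α} + z_β) / d)².
z_{α} + z_β = 2.326 + 1.036 = 3.362.
n = 2 × (3.362 / 0.87)² = 2 × 3.864² = 2 × 14.93 = 29.9.
Round up to the next whole participant.

n = 30 per group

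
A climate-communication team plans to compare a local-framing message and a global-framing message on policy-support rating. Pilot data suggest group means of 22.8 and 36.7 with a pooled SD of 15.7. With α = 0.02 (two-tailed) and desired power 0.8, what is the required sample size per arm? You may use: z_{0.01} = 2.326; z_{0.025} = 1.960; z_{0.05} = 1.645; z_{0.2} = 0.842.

n = 26 per group

Cohen's d = |M₁ − M₂| / SD_pooled = |22.8 − 36.7| / 15.7 = 13.9 / 15.7 = 0.885.
For two independent groups with equal n: n = 2·((z_{α/2} + z_β) / d)².
z_{α/2} + z_β = 2.326 + 0.842 = 3.168.
n = 2 × (3.168 / 0.885)² = 2 × 3.580² = 2 × 12.81 = 25.6.
Round up to the next whole participant.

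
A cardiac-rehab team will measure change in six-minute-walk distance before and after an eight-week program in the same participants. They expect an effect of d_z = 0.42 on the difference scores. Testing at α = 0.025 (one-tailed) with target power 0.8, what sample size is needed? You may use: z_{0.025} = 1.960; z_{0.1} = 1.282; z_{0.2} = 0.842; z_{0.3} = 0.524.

For a paired (one-sample on differences) test: n = ((z_{α} + z_β) / d)².
z_{α} + z_β = 1.960 + 0.842 = 2.802.
n = (2.802 / 0.42)² = 6.671² = 44.51.
Round up.

n = 45 pairs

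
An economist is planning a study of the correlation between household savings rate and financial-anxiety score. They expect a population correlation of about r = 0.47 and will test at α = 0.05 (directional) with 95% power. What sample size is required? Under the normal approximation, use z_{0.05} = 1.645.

n = 45

Fisher's z: C = ½·ln((1+r)/(1−r)) = ½·ln(2.7736) = 0.5101.
n = ((z_{α} + z_β)/C)² + 3.
(1.645 + 1.645) / 0.5101 = 3.290 / 0.5101 = 6.450.
n = 6.450² + 3 = 41.60 + 3 = 44.6.
Round up.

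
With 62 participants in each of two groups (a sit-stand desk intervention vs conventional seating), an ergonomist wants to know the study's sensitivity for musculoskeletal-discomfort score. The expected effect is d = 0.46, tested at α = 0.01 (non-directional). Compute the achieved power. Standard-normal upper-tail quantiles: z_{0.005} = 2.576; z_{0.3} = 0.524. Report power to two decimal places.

For two equal groups, power = Φ(d·√(n/2) − z_{α/2}).
d·√(n/2) = 0.46 × √(62/2) = 0.46 × 5.568 = 2.561.
z_β = 2.561 − 2.576 = -0.015.
Power = Φ(-0.015) = 0.494.

power ≈ 0.49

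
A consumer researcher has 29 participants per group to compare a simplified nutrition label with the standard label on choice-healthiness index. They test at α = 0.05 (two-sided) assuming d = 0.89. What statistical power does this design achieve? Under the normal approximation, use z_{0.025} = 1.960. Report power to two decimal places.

power ≈ 0.92

For two equal groups, power = Φ(d·√(n/2) − z_{α/2}).
d·√(n/2) = 0.89 × √(29/2) = 0.89 × 3.808 = 3.389.
z_β = 3.389 − 1.960 = 1.429.
Power = Φ(1.429) = 0.924.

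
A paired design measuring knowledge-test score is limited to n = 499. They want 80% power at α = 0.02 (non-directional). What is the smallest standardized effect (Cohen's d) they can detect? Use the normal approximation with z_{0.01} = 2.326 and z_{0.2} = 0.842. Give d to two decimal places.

d_min ≈ 0.14

For a single sample (or paired design) of n = 499: d_min = (z_{α/2} + z_β)/√n.
z-sum = 2.326 + 0.842 = 3.168.
d_min = 3.168 / √499 = 3.168 / 22.338 = 0.142.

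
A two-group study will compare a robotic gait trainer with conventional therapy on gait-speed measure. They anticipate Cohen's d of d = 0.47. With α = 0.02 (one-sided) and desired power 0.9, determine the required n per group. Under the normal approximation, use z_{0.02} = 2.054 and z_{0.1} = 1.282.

For two independent groups with equal n: n = 2·((z_{α} + z_β) / d)².
z_{α} + z_β = 2.054 + 1.282 = 3.336.
n = 2 × (3.336 / 0.47)² = 2 × 7.098² = 2 × 50.38 = 100.8.
Round up to the next whole participant.

n = 101 per group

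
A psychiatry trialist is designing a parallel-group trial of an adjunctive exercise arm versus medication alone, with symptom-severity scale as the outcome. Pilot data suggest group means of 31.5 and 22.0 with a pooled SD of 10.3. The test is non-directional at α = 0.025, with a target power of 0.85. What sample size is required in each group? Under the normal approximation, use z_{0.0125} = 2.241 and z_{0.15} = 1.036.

Cohen's d = |M₁ − M₂| / SD_pooled = |31.5 − 22.0| / 10.3 = 9.5 / 10.3 = 0.922.
For two independent groups with equal n: n = 2·((z_{α/2} + z_β) / d)².
z_{α/2} + z_β = 2.241 + 1.036 = 3.277.
n = 2 × (3.277 / 0.922)² = 2 × 3.554² = 2 × 12.63 = 25.3.
Round up to the next whole participant.

n = 26 per group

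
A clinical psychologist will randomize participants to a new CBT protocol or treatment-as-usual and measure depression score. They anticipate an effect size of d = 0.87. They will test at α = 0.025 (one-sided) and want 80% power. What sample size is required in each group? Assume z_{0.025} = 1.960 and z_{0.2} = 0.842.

For two independent groups with equal n: n = 2·((z_{α} + z_β) / d)².
z_{α} + z_β = 1.960 + 0.842 = 2.802.
n = 2 × (2.802 / 0.87)² = 2 × 3.221² = 2 × 10.37 = 20.7.
Round up to the next whole participant.

n = 21 per group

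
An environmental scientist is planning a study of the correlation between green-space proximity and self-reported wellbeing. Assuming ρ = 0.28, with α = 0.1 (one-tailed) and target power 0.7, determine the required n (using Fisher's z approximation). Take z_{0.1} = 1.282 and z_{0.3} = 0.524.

Fisher's z: C = ½·ln((1+r)/(1−r)) = ½·ln(1.7778) = 0.2877.
n = ((z_{α} + z_β)/C)² + 3.
(1.282 + 0.524) / 0.2877 = 1.806 / 0.2877 = 6.277.
n = 6.277² + 3 = 39.41 + 3 = 42.4.
Round up.

n = 43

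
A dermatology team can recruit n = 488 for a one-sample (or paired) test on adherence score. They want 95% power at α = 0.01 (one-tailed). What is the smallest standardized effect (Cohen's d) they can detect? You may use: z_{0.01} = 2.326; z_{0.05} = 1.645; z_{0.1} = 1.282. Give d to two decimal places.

For a single sample (or paired design) of n = 488: d_min = (z_{α} + z_β)/√n.
z-sum = 2.326 + 1.645 = 3.971.
d_min = 3.971 / √488 = 3.971 / 22.091 = 0.180.

d_min ≈ 0.18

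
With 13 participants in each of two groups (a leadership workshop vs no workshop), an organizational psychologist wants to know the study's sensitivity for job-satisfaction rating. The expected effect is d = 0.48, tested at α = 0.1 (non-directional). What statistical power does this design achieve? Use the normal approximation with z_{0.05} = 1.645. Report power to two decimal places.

power ≈ 0.34

For two equal groups, power = Φ(d·√(n/2) − z_{α/2}).
d·√(n/2) = 0.48 × √(13/2) = 0.48 × 2.550 = 1.224.
z_β = 1.224 − 1.645 = -0.421.
Power = Φ(-0.421) = 0.337.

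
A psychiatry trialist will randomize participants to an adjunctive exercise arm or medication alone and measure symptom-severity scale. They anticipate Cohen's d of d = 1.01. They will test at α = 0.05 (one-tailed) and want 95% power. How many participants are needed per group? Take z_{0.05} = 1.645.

n = 22 per group

For two independent groups with equal n: n = 2·((z_{α} + z_β) / d)².
z_{α} + z_β = 1.645 + 1.645 = 3.290.
n = 2 × (3.290 / 1.01)² = 2 × 3.257² = 2 × 10.61 = 21.2.
Round up to the next whole participant.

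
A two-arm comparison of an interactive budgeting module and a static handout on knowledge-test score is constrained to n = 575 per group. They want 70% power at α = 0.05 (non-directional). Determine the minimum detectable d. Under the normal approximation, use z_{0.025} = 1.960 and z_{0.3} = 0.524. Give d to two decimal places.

d_min ≈ 0.15

For two independent groups of n = 575 each: d_min = (z_{α/2} + z_β)·√(2/n).
z-sum = 1.960 + 0.524 = 2.484.
d_min = 2.484 × √(2/575) = 2.484 × 0.0590 = 0.146.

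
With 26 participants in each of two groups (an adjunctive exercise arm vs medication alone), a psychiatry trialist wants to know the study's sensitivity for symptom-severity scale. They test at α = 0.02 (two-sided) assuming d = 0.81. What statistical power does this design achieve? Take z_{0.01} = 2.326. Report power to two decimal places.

For two equal groups, power = Φ(d·√(n/2) − z_{α/2}).
d·√(n/2) = 0.81 × √(26/2) = 0.81 × 3.606 = 2.920.
z_β = 2.920 − 2.326 = 0.594.
Power = Φ(0.594) = 0.724.

power ≈ 0.72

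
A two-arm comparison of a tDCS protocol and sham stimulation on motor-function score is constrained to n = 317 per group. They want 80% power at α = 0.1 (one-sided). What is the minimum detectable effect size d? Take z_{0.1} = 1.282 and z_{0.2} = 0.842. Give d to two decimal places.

d_min ≈ 0.17

For two independent groups of n = 317 each: d_min = (z_{α} + z_β)·√(2/n).
z-sum = 1.282 + 0.842 = 2.124.
d_min = 2.124 × √(2/317) = 2.124 × 0.0794 = 0.169.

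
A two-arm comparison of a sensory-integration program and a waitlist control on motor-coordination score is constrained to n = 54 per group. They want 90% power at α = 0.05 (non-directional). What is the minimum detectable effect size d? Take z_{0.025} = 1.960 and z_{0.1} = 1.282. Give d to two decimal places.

d_min ≈ 0.62

For two independent groups of n = 54 each: d_min = (z_{α/2} + z_β)·√(2/n).
z-sum = 1.960 + 1.282 = 3.242.
d_min = 3.242 × √(2/54) = 3.242 × 0.1925 = 0.624.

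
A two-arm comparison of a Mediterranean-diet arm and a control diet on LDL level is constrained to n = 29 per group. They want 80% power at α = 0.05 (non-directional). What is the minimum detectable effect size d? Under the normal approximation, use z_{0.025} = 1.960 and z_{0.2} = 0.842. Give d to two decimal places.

For two independent groups of n = 29 each: d_min = (z_{α/2} + z_β)·√(2/n).
z-sum = 1.960 + 0.842 = 2.802.
d_min = 2.802 × √(2/29) = 2.802 × 0.2626 = 0.736.

d_min ≈ 0.74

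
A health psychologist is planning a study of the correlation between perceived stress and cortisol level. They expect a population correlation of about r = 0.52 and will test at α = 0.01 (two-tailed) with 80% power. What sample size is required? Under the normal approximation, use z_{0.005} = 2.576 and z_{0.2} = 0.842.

Fisher's z: C = ½·ln((1+r)/(1−r)) = ½·ln(3.1667) = 0.5763.
n = ((z_{α/2} + z_β)/C)² + 3.
(2.576 + 0.842) / 0.5763 = 3.418 / 0.5763 = 5.931.
n = 5.931² + 3 = 35.18 + 3 = 38.2.
Round up.

n = 39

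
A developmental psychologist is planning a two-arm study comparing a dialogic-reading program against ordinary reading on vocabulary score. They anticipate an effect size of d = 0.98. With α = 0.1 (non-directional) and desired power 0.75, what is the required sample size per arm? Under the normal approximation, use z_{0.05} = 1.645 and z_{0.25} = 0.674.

For two independent groups with equal n: n = 2·((z_{α/2} + z_β) / d)².
z_{α/2} + z_β = 1.645 + 0.674 = 2.319.
n = 2 × (2.319 / 0.98)² = 2 × 2.366² = 2 × 5.60 = 11.2.
Round up to the next whole participant.

n = 12 per group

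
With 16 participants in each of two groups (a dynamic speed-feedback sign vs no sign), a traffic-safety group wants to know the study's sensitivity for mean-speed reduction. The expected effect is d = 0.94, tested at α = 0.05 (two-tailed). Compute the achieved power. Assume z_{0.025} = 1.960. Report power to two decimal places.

power ≈ 0.76

For two equal groups, power = Φ(d·√(n/2) − z_{α/2}).
d·√(n/2) = 0.94 × √(16/2) = 0.94 × 2.828 = 2.659.
z_β = 2.659 − 1.960 = 0.699.
Power = Φ(0.699) = 0.758.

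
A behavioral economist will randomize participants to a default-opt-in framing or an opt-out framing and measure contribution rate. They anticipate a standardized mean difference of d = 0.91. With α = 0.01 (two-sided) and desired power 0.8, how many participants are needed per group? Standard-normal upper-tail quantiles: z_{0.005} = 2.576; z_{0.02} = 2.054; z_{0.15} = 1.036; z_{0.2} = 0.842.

n = 29 per group

For two independent groups with equal n: n = 2·((z_{α/2} + z_β) / d)².
z_{α/2} + z_β = 2.576 + 0.842 = 3.418.
n = 2 × (3.418 / 0.91)² = 2 × 3.756² = 2 × 14.11 = 28.2.
Round up to the next whole participant.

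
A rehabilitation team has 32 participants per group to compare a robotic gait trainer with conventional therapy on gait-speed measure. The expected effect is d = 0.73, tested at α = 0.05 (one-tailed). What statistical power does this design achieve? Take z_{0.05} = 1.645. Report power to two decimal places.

For two equal groups, power = Φ(d·√(n/2) − z_{α}).
d·√(n/2) = 0.73 × √(32/2) = 0.73 × 4.000 = 2.920.
z_β = 2.920 − 1.645 = 1.275.
Power = Φ(1.275) = 0.899.

power ≈ 0.90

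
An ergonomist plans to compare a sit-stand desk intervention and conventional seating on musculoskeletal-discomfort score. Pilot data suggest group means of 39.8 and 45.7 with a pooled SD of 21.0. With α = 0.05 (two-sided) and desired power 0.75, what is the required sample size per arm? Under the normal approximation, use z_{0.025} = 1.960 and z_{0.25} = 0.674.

n = 176 per group

Cohen's d = |M₁ − M₂| / SD_pooled = |39.8 − 45.7| / 21.0 = 5.9 / 21.0 = 0.281.
For two independent groups with equal n: n = 2·((z_{α/2} + z_β) / d)².
z_{α/2} + z_β = 1.960 + 0.674 = 2.634.
n = 2 × (2.634 / 0.281)² = 2 × 9.374² = 2 × 87.87 = 175.7.
Round up to the next whole participant.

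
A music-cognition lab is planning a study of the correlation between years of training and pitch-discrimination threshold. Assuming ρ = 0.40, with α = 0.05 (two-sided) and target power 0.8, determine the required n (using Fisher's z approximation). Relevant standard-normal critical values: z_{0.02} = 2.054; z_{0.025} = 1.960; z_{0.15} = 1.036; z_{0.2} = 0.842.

n = 47

Fisher's z: C = ½·ln((1+r)/(1−r)) = ½·ln(2.3333) = 0.4236.
n = ((z_{α/2} + z_β)/C)² + 3.
(1.960 + 0.842) / 0.4236 = 2.802 / 0.4236 = 6.615.
n = 6.615² + 3 = 43.75 + 3 = 46.8.
Round up.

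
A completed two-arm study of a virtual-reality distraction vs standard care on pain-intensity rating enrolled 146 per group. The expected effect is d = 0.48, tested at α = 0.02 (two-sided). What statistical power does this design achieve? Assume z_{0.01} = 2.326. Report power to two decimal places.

For two equal groups, power = Φ(d·√(n/2) − z_{α/2}).
d·√(n/2) = 0.48 × √(146/2) = 0.48 × 8.544 = 4.101.
z_β = 4.101 − 2.326 = 1.775.
Power = Φ(1.775) = 0.962.

power ≈ 0.96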